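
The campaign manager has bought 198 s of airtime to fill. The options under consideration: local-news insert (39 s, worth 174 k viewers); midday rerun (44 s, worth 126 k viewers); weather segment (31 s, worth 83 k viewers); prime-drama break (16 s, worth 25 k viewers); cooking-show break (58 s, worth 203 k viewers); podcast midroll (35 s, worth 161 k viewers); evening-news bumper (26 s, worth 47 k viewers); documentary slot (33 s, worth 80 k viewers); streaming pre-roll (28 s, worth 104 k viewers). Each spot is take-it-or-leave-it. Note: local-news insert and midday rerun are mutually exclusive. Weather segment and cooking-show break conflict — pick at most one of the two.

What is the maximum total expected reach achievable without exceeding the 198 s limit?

722

Ranking by ratio (expected reach/s): podcast midroll 4.60, local-news insert 4.46, streaming pre-roll 3.71, cooking-show break 3.50.
Taking local-news insert + cooking-show break + podcast midroll + documentary slot + streaming pre-roll: 193 s used, 722 in expected reach.
No other feasible combination exceeds 722.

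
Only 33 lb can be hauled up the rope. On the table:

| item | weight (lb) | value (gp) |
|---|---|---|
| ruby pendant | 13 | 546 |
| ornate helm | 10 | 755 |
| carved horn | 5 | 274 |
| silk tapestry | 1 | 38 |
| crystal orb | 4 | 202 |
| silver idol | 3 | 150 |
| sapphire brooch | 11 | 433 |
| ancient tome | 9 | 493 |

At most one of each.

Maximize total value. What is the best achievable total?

Best packing: ornate helm + carved horn + silk tapestry + crystal orb + silver idol + ancient tome — 32 lb, 1912 total.
That's the maximum — no swap from here does better than 1912.

1912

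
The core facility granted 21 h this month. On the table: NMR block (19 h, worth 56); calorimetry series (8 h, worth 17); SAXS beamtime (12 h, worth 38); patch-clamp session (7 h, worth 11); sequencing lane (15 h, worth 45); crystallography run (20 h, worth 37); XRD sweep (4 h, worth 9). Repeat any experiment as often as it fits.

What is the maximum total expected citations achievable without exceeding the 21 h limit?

Taking NMR block: 19 h used, 56 in expected citations.
Every other selection either busts 21 h or fails to beat 56.

56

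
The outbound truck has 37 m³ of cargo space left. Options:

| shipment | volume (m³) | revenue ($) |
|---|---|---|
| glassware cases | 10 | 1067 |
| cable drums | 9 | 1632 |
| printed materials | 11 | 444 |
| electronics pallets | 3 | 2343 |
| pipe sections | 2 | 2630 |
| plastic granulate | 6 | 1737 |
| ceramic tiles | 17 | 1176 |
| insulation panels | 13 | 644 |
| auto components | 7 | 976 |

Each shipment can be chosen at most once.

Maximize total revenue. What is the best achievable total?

10385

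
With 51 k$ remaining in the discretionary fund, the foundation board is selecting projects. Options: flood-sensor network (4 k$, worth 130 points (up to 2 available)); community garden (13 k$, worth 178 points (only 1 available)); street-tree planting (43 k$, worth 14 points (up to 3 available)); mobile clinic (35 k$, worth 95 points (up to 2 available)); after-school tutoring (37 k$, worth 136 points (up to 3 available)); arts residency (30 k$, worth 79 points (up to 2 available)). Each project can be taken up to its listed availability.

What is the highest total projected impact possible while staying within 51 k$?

Density check — flood-sensor network 32.50, community garden 13.69, after-school tutoring 3.68 are the best per k$.
The ratio ordering already packs tightly: 2×flood-sensor network + community garden + arts residency, 51 k$, 517.
That's the maximum — no swap from here does better than 517.

517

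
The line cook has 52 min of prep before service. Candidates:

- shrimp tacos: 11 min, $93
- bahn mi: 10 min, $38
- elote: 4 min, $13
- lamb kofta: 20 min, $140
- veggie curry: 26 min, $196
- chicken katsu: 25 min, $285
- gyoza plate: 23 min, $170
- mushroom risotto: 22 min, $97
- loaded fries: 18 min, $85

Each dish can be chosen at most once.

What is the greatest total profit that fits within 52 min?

481

The ratio heuristic lands on shrimp tacos + bahn mi + elote + chicken katsu (429) but leaves 2 min idle.
The 25 min tied up in shrimp tacos and bahn mi and elote is better spent on veggie curry — total rises to 481 (51 min).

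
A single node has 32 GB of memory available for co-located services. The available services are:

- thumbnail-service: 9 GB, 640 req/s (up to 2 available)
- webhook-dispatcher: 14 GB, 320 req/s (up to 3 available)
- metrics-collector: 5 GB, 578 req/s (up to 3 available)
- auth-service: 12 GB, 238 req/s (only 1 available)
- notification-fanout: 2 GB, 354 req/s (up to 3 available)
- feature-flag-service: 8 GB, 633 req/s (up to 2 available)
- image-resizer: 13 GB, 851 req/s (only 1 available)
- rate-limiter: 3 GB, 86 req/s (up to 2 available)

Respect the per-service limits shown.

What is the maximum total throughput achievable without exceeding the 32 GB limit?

3515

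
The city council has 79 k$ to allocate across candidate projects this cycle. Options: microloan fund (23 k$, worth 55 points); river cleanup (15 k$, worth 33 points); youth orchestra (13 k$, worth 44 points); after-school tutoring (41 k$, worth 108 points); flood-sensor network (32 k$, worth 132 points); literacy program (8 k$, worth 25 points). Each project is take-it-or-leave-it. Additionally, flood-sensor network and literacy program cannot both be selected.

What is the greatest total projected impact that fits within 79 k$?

240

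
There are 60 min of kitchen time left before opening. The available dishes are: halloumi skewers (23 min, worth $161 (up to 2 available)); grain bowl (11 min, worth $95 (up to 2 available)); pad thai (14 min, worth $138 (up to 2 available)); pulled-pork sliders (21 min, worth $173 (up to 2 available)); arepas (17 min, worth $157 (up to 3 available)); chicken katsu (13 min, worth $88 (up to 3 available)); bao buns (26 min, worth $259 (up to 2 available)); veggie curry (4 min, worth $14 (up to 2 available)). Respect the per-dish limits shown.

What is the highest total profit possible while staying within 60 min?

573

Taking the top-ratio dishes first gives 2×bao buns + 2×veggie curry for 546 (60 min).
Dropping bao buns and 2×veggie curry frees 34 min; slotting in 2×arepas (34 min) lifts the total to 573 at 60 min.
Nothing else within 60 min beats 573.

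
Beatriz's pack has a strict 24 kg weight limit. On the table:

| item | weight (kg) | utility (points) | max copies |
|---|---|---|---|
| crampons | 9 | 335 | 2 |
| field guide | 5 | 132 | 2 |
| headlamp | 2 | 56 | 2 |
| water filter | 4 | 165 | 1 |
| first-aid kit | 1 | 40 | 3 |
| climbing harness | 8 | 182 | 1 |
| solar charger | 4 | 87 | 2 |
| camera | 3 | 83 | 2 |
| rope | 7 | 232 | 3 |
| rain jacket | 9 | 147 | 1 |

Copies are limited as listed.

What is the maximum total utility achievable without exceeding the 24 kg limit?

915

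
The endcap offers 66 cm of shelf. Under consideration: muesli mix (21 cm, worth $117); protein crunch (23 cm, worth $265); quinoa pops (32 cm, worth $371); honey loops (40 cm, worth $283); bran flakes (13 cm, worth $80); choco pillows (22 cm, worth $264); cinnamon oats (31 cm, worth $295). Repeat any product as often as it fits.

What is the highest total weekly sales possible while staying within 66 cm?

792

Taking 3×choco pillows: 66 cm used, 792 in weekly sales.
Every other selection either busts 66 cm or fails to beat 792.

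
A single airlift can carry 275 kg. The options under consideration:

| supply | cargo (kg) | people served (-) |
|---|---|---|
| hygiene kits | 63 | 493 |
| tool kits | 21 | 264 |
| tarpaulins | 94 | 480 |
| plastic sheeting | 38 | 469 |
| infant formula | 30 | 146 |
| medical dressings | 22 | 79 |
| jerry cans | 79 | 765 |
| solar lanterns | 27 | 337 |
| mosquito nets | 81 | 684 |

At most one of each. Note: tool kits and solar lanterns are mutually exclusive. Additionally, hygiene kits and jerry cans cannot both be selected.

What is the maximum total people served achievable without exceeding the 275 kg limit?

2407

Taking tool kits + plastic sheeting + infant formula + medical dressings + jerry cans + mosquito nets: 271 kg used, 2407 in people served.
The spare 4 kg is too small for any remaining supply, and no feasible exchange beats 2407.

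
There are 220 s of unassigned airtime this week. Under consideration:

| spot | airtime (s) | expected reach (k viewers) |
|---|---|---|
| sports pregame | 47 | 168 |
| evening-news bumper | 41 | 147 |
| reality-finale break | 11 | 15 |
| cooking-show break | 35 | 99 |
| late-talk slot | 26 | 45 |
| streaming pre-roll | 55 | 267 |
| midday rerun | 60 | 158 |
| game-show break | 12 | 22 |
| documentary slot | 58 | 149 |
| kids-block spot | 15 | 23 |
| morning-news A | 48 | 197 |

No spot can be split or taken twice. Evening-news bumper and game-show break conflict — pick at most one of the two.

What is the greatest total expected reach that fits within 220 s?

Sports pregame + evening-news bumper + late-talk slot + streaming pre-roll + morning-news A uses 217 of the 220 s and totals 824.
Every other selection either busts 220 s or breaks a pairing rule or fails to beat 824.

824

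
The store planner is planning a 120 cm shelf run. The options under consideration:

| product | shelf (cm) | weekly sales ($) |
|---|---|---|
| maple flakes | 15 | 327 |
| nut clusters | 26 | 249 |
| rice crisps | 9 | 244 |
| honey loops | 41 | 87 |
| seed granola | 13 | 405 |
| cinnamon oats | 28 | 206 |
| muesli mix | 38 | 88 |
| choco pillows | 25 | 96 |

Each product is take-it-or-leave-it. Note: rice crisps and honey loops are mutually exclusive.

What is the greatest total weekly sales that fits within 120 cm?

Taking maple flakes + nut clusters + rice crisps + seed granola + cinnamon oats + choco pillows: 116 cm used, 1527 in weekly sales.
Nothing else feasible within 120 cm beats 1527.

1527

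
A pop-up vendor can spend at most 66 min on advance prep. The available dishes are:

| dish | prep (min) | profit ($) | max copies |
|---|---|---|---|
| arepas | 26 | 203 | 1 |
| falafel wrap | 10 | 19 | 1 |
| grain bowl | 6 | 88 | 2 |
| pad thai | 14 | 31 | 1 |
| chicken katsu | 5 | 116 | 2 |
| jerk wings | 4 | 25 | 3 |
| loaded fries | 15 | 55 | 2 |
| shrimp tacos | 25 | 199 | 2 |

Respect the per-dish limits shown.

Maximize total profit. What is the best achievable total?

718

Filling by ratio: 2×grain bowl + 2×chicken katsu + 3×jerk wings + shrimp tacos for 682, with 7 min left unused.
Replace grain bowl and 3×jerk wings with shrimp tacos: the trade gains 36 net, giving 718 at 66 min.
Every other selection either busts 66 min or exceeds an availability limit or fails to beat 718.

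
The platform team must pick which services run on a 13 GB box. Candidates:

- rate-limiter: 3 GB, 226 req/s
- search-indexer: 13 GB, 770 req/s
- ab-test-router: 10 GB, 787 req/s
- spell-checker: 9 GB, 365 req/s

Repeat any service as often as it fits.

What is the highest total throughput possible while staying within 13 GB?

The ratio ordering already packs tightly: rate-limiter + ab-test-router, 13 GB, 1013.
Every other selection either busts 13 GB or fails to beat 1013.

1013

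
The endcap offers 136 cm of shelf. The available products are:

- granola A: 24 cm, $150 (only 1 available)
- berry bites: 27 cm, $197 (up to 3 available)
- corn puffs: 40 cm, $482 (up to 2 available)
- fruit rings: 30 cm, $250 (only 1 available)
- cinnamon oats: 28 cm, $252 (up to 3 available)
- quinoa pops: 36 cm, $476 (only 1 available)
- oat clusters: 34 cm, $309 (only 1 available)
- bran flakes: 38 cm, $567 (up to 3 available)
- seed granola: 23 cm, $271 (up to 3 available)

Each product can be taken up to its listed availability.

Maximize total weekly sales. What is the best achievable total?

1881

Filling by ratio: 3×bran flakes for 1701, with 22 cm left unused.
Dropping bran flakes frees 38 cm; slotting in quinoa pops + seed granola (59 cm) lifts the total to 1881 at 135 cm.
The spare 1 cm is too small for any remaining product, and no exchange beats 1881.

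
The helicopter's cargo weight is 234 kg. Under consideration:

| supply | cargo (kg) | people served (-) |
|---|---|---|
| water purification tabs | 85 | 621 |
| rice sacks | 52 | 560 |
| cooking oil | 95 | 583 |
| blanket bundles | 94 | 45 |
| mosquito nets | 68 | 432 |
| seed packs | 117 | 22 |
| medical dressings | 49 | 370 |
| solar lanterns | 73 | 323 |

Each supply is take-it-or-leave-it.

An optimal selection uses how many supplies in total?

3

The maximum people served within 234 kg is 1764.
One optimal bundle: water purification tabs + rice sacks + cooking oil (232 kg).
Every optimal selection uses 3 supplies.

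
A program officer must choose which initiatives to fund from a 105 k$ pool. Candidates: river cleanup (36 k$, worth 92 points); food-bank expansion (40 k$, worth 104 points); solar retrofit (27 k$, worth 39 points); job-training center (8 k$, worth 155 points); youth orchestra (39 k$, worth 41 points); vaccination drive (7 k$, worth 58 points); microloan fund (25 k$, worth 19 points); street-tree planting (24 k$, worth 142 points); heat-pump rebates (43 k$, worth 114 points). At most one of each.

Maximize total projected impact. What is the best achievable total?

486

The ratio heuristic lands on job-training center + vaccination drive + street-tree planting + heat-pump rebates (469) but leaves 23 k$ idle.
Dropping heat-pump rebates frees 43 k$; slotting in river cleanup + solar retrofit (63 k$) lifts the total to 486 at 102 k$.
Next best is food-bank expansion + job-training center + vaccination drive + microloan fund + street-tree planting at 478 (104 k$) — short by 8.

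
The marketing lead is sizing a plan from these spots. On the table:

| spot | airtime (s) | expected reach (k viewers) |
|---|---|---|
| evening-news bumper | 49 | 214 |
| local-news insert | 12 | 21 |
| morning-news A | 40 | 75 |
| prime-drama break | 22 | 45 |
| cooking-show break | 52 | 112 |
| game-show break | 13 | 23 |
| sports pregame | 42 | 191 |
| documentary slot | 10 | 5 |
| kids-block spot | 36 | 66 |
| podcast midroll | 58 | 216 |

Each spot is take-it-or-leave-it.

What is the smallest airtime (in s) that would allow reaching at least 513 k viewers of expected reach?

143

Look for the lowest-airtime combination reaching 513.
evening-news bumper + cooking-show break + sports pregame reaches 517 using 143 s.
Any bundle with less than 143 s falls short of 513.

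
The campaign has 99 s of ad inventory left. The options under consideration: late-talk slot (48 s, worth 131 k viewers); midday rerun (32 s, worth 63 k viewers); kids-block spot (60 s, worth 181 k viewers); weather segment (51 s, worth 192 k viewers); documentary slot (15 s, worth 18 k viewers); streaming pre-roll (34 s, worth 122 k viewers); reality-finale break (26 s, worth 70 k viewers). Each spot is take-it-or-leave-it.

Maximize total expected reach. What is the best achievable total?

323

Density check — weather segment 3.76, streaming pre-roll 3.59, kids-block spot 3.02 are the best per s.
A density-first pass picks weather segment + streaming pre-roll — 314 at 85 s.
Dropping streaming pre-roll frees 34 s; slotting in late-talk slot (48 s) lifts the total to 323 at 99 s.
Runner-up weather segment + streaming pre-roll tops out at 314.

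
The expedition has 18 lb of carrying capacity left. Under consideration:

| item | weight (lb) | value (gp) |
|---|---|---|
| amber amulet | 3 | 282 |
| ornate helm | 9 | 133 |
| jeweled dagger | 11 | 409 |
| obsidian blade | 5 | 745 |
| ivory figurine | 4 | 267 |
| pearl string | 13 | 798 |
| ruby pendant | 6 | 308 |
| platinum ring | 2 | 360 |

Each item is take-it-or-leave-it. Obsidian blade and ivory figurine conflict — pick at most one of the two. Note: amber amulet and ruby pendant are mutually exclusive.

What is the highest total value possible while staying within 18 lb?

By value per lb: platinum ring 180.00, obsidian blade 149.00, amber amulet 94.00 lead.
Best packing: obsidian blade + pearl string — 18 lb, 1543 total.
The closest alternative, jeweled dagger + obsidian blade + platinum ring, reaches only 1514.

1543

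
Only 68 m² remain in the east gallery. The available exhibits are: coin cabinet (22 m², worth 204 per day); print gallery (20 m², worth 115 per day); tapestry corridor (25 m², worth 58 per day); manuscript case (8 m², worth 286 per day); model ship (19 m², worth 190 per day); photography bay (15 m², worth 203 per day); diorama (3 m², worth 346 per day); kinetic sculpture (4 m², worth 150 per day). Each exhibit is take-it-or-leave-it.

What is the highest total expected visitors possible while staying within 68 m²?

1229

By expected visitors per m²: diorama 115.33, kinetic sculpture 37.50, manuscript case 35.75 lead.
A density-first pass picks manuscript case + model ship + photography bay + diorama + kinetic sculpture — 1175 at 49 m².
Dropping kinetic sculpture frees 4 m²; slotting in coin cabinet (22 m²) lifts the total to 1229 at 67 m².
The closest alternative, coin cabinet + manuscript case + photography bay + diorama + kinetic sculpture, reaches only 1189.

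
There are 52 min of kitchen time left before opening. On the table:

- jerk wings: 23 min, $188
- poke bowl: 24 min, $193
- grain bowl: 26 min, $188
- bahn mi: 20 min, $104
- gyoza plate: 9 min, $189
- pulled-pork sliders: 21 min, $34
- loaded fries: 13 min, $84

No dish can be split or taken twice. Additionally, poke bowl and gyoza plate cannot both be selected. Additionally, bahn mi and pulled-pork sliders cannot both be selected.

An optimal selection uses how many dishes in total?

3

Optimal total is 481.
For example jerk wings + bahn mi + gyoza plate achieves it, using 52 min.
All optima have 3 dishes.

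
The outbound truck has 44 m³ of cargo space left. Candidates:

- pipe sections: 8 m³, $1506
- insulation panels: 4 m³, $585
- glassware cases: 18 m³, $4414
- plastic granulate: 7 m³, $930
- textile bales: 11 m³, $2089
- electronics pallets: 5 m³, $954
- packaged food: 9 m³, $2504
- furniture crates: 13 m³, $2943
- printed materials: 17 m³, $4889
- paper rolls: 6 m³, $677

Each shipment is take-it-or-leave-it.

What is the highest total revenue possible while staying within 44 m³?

By revenue per m³: printed materials 287.59, packaged food 278.22, glassware cases 245.22, furniture crates 226.38 lead.
Taking glassware cases + packaged food + printed materials: 44 m³ used, 11807 in revenue.

11807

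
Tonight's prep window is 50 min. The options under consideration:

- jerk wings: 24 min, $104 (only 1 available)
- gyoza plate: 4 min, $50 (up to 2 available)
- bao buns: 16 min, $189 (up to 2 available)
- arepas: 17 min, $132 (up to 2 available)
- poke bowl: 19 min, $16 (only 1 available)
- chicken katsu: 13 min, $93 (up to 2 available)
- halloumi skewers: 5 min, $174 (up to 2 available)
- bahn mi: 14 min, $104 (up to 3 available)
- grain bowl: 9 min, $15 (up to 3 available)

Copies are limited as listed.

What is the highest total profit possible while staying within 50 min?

Taking 2×gyoza plate + 2×bao buns + 2×halloumi skewers: 50 min used, 826 in profit.
Nothing else within 50 min beats 826.

826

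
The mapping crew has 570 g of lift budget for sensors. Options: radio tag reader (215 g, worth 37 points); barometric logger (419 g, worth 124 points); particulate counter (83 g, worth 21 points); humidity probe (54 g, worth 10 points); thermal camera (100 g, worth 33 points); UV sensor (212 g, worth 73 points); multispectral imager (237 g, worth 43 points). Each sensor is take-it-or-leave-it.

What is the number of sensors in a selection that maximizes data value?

2

Best achievable data value is 157.
For example barometric logger + thermal camera achieves it, using 519 g.
Any selection reaching 157 contains exactly 2 sensors.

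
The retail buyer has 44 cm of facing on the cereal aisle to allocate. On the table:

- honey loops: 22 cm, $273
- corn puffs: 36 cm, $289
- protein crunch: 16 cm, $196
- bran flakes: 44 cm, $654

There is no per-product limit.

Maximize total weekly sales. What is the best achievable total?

654

Ranking by ratio (weekly sales/cm): bran flakes 14.86, honey loops 12.41, protein crunch 12.25, corn puffs 8.03.
Bran flakes uses 44 of the 44 cm and totals 654.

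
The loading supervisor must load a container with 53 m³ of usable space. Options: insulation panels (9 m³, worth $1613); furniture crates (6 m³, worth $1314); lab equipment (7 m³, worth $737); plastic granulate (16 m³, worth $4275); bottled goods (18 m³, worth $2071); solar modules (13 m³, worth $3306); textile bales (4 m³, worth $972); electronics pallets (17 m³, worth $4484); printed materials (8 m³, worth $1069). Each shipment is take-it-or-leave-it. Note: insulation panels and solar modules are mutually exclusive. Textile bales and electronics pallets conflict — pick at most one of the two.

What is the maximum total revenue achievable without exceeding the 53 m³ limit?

13379

Taking furniture crates + plastic granulate + solar modules + electronics pallets: 52 m³ used, 13379 in revenue.
Runner-up lab equipment + plastic granulate + solar modules + electronics pallets tops out at 12802.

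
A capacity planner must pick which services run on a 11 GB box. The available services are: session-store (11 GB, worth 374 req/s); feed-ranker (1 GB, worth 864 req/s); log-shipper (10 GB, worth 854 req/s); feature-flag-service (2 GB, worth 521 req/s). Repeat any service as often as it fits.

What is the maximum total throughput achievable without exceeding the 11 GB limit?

9504

Ranking by ratio (throughput/GB): feed-ranker 864.00, feature-flag-service 260.50, log-shipper 85.40, session-store 34.00.
11×feed-ranker uses 11 of the 11 GB and totals 9504.
Nothing else within 11 GB beats 9504.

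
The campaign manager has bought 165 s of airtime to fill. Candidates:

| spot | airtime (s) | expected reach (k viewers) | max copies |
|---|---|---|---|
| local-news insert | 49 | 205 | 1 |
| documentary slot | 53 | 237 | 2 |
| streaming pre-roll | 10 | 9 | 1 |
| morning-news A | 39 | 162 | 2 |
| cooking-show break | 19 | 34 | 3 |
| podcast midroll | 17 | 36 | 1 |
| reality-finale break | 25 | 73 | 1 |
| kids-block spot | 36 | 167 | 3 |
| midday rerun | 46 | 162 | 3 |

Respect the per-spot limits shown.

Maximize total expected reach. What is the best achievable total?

738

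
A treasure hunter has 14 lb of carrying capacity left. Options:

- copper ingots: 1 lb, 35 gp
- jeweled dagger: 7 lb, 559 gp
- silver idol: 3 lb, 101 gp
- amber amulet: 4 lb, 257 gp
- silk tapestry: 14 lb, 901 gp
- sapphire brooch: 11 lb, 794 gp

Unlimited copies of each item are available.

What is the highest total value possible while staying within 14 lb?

1118

Ranking by ratio (value/lb): jeweled dagger 79.86, sapphire brooch 72.18, silk tapestry 64.36, amber amulet 64.25.
The ratio ordering already packs tightly: 2×jeweled dagger, 14 lb, 1118.
That's the maximum — no swap from here does better than 1118.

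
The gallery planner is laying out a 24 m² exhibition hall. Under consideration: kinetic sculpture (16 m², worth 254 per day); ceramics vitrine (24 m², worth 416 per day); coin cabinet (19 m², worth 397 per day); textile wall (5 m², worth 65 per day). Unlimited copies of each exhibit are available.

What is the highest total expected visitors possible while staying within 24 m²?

By expected visitors per m²: coin cabinet 20.89, ceramics vitrine 17.33, kinetic sculpture 15.88 lead.
Best packing: coin cabinet + textile wall — 24 m², 462 total.
Every other selection either busts 24 m² or fails to beat 462.

462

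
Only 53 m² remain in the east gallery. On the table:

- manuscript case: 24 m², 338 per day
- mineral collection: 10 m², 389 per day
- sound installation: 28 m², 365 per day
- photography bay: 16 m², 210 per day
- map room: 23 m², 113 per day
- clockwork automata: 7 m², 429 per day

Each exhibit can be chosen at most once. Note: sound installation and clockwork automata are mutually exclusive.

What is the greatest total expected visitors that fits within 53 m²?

1156

Manuscript case + mineral collection + clockwork automata uses 41 of the 53 m² and totals 1156.
Every other selection either busts 53 m² or breaks a pairing rule or fails to beat 1156.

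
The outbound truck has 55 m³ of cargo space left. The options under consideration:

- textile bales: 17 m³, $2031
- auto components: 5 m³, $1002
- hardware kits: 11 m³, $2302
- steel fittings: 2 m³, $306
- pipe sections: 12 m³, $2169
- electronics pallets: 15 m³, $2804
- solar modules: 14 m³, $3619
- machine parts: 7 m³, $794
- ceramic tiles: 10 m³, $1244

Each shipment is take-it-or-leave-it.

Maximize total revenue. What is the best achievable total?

Greedy by ratio would take auto components + hardware kits + steel fittings + electronics pallets + solar modules + machine parts: 54 m³ used, total 10827.
The 12 m³ tied up in auto components and machine parts is better spent on pipe sections — total rises to 11200 (54 m³).

11200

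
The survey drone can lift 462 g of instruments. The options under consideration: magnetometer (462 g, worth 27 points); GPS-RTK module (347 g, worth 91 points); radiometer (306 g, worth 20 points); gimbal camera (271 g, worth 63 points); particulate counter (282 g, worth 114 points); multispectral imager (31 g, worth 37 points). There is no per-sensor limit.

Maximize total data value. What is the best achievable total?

Taking 14×multispectral imager: 434 g used, 518 in data value.
That's the maximum — no swap from here does better than 518.

518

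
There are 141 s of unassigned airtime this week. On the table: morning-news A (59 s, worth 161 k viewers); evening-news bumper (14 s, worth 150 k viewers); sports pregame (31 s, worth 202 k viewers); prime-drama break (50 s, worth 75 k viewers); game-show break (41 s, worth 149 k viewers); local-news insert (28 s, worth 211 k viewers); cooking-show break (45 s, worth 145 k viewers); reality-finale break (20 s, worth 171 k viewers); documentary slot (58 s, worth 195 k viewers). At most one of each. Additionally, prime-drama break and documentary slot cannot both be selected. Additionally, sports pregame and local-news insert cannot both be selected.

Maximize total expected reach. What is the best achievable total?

Evening-news bumper + local-news insert + reality-finale break + documentary slot uses 120 of the 141 s and totals 727.
An exhaustive check of the 512 subsets confirms 727.

727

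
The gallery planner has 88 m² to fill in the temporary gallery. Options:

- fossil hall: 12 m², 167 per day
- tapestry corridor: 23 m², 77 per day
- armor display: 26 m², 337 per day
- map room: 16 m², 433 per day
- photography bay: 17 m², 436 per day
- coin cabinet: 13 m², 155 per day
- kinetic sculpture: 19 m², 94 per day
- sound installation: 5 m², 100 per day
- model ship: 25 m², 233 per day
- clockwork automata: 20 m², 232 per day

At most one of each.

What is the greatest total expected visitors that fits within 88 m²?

1538

Filling by ratio: fossil hall + armor display + map room + photography bay + sound installation for 1473, with 12 m² left unused.
The 12 m² tied up in fossil hall is better spent on clockwork automata — total rises to 1538 (84 m²).
Nothing else within 88 m² beats 1538.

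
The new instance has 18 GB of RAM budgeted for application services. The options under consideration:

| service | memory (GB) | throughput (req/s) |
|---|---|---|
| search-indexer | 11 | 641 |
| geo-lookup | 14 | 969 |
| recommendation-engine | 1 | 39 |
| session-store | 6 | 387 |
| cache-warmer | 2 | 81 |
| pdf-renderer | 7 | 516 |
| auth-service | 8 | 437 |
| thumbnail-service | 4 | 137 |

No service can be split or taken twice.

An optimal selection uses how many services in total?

Best achievable throughput is 1157.
One optimal bundle: search-indexer + pdf-renderer (18 GB).
Every optimal selection uses 2 services.

2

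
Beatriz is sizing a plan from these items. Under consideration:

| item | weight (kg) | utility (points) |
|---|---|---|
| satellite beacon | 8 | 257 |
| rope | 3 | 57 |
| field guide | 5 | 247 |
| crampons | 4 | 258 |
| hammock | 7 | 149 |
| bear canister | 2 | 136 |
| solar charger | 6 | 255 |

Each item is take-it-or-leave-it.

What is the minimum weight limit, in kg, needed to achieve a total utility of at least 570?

11

Minimise kg subject to total utility ≥ 570.
field guide + crampons + bear canister: 641 utility at 11 kg.
Below 11 kg the best achievable stays under 570.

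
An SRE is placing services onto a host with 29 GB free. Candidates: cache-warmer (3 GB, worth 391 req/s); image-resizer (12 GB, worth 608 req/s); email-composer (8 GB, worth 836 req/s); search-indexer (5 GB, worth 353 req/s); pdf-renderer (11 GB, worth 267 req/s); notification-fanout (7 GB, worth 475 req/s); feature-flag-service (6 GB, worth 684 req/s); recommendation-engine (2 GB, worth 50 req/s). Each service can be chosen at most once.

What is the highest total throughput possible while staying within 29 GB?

2739

By throughput per GB: cache-warmer 130.33, feature-flag-service 114.00, email-composer 104.50, search-indexer 70.60 lead.
The ratio ordering already packs tightly: cache-warmer + email-composer + search-indexer + notification-fanout + feature-flag-service, 29 GB, 2739.
Next best is cache-warmer + image-resizer + email-composer + feature-flag-service at 2519 (29 GB) — short by 220.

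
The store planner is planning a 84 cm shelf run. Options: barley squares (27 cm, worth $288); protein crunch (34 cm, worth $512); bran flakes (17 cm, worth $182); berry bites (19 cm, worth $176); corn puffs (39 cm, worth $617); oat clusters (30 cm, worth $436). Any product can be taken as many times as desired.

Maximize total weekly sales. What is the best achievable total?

1234

By weekly sales per cm: corn puffs 15.82, protein crunch 15.06, oat clusters 14.53 lead.
Best packing: 2×corn puffs — 78 cm, 1234 total.
Every other selection either busts 84 cm or fails to beat 1234.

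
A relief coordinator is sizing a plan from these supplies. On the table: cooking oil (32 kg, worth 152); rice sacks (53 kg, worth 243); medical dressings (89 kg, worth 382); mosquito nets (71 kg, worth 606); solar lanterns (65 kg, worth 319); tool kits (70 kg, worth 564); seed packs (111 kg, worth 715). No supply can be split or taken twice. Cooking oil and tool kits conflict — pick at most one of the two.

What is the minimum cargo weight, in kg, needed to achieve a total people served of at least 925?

Look for the lowest-cargo combination reaching 925.
mosquito nets + solar lanterns reaches 925 using 136 kg.
No combination under 136 kg hits 925.

136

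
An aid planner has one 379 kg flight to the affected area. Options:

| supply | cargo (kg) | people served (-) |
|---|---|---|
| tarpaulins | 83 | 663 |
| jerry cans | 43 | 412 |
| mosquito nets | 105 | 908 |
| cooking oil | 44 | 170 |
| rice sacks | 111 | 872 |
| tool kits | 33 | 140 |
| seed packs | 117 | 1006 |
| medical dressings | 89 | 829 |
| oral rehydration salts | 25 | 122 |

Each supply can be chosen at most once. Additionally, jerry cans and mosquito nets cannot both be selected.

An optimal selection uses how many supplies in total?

The maximum people served within 379 kg is 3119.
One optimal bundle: jerry cans + rice sacks + seed packs + medical dressings (360 kg).
Every optimal selection uses 4 supplies.

4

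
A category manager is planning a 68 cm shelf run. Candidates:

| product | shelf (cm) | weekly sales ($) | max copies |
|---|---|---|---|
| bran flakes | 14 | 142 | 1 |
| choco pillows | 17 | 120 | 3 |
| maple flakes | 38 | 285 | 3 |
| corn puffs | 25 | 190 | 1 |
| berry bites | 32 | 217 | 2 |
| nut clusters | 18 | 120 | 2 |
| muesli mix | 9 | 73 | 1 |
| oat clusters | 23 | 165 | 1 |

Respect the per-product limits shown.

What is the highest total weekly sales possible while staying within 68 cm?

525

Bran flakes + corn puffs + nut clusters + muesli mix uses 66 of the 68 cm and totals 525.
No other feasible combination exceeds 525.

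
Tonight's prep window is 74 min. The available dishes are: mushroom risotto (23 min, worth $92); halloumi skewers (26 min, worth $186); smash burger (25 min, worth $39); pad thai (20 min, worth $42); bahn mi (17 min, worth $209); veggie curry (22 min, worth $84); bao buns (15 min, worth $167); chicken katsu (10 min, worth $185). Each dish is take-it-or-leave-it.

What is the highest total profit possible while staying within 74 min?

Best packing: halloumi skewers + bahn mi + bao buns + chicken katsu — 68 min, 747 total.
Runner-up mushroom risotto + bahn mi + bao buns + chicken katsu tops out at 653.

747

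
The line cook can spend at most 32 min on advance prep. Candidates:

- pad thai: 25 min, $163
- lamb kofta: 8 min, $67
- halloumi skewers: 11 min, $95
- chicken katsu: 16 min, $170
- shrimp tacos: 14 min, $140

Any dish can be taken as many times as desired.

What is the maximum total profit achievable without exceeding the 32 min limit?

Taking 2×chicken katsu: 32 min used, 340 in profit.

340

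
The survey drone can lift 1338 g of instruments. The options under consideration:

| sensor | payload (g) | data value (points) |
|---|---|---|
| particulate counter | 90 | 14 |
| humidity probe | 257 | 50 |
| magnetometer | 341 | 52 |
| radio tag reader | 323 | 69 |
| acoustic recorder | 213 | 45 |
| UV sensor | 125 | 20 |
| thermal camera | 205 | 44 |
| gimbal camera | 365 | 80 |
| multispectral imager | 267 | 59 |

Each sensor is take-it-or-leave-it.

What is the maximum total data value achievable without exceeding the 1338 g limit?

A density-first pass picks radio tag reader + UV sensor + thermal camera + gimbal camera + multispectral imager — 272 at 1285 g.
Dropping thermal camera frees 205 g; slotting in humidity probe (257 g) lifts the total to 278 at 1337 g.
An exhaustive check of the 512 subsets confirms 278.

278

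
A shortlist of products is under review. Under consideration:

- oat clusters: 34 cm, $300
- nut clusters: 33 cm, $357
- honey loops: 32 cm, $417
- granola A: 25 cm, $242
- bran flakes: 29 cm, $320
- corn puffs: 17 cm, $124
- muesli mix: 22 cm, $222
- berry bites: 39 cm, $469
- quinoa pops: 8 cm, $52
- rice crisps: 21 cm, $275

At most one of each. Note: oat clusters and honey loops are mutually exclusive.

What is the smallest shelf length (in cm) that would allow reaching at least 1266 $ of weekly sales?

Look for the lowest-shelf combination reaching 1266.
nut clusters + honey loops + muesli mix + rice crisps: 1271 weekly sales at 108 cm.
Below 108 cm the best achievable stays under 1266.

108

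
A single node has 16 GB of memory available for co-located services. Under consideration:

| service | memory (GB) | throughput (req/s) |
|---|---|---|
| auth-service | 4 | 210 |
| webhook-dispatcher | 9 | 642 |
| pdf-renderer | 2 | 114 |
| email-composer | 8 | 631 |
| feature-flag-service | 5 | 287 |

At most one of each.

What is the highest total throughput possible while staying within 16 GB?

Density check — email-composer 78.88, webhook-dispatcher 71.33, feature-flag-service 57.40 are the best per GB.
Greedy by ratio would take pdf-renderer + email-composer + feature-flag-service: 15 GB used, total 1032.
Dropping email-composer frees 8 GB; slotting in webhook-dispatcher (9 GB) lifts the total to 1043 at 16 GB.
No other feasible combination exceeds 1043.

1043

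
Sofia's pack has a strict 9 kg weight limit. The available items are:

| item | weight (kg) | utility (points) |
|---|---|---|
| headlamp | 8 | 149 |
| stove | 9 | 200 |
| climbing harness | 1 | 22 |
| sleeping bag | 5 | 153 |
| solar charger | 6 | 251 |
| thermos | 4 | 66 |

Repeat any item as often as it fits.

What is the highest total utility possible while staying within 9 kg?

317

Ranking by ratio (utility/kg): solar charger 41.83, sleeping bag 30.60, stove 22.22.
3×climbing harness + solar charger uses 9 of the 9 kg and totals 317.
Nothing else within 9 kg beats 317.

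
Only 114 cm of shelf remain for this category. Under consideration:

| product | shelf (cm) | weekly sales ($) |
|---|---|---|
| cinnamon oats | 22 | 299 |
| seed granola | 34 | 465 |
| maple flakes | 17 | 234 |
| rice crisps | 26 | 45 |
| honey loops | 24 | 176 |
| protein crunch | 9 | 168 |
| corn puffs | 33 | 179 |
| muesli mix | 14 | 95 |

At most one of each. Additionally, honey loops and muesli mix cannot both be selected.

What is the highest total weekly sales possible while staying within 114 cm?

The ratio ordering already packs tightly: cinnamon oats + seed granola + maple flakes + honey loops + protein crunch, 106 cm, 1342.

1342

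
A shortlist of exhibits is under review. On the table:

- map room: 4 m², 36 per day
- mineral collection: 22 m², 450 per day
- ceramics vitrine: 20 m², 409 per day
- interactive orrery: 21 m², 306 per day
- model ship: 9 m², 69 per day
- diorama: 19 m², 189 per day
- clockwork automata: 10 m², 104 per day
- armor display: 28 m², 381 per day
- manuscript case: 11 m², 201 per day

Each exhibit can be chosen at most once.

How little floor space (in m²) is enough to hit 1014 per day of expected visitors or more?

Minimise m² subject to total expected visitors ≥ 1014.
mineral collection + ceramics vitrine + manuscript case: 1060 expected visitors at 53 m².
Any bundle with less than 53 m² falls short of 1014.

53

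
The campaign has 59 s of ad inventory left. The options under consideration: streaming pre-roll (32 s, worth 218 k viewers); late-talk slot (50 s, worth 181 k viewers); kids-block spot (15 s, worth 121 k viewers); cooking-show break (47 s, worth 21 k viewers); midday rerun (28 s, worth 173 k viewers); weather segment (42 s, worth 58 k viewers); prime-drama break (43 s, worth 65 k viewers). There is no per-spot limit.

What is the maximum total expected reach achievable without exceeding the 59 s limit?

Filling by ratio: 3×kids-block spot for 363, with 14 s left unused.
The 15 s tied up in kids-block spot is better spent on midday rerun — total rises to 415 (58 s).
The spare 1 s is too small for any remaining spot, and no exchange beats 415.

415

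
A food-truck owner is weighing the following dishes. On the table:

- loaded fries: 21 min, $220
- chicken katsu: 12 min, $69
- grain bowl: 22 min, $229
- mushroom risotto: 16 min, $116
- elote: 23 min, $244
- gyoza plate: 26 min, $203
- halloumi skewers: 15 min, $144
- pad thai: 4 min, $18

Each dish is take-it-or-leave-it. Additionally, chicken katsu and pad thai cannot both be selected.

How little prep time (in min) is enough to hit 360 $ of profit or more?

36

Need the lightest bundle worth ≥ 360.
loaded fries + halloumi skewers reaches 364 using 36 min.
Below 36 min the best achievable stays under 360.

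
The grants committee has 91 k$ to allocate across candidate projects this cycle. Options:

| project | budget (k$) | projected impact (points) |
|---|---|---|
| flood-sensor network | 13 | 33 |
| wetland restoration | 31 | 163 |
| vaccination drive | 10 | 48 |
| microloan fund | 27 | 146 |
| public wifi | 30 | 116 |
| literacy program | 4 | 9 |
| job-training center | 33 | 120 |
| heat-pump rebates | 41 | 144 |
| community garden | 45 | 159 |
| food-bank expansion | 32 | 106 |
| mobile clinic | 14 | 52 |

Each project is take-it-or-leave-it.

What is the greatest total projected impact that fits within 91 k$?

By projected impact per k$: microloan fund 5.41, wetland restoration 5.26, vaccination drive 4.80, public wifi 3.87 lead.
Taking the top-ratio projects first gives wetland restoration + vaccination drive + microloan fund + literacy program + mobile clinic for 418 (86 k$).
Replace vaccination drive and literacy program and mobile clinic with job-training center: the trade gains 11 net, giving 429 at 91 k$.

429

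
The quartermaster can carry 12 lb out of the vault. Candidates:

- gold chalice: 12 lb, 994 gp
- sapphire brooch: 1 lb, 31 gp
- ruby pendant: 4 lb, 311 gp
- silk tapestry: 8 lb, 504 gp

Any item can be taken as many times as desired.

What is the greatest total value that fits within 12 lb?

994

Density check — gold chalice 82.83, ruby pendant 77.75, silk tapestry 63.00 are the best per lb.
Gold chalice uses 12 of the 12 lb and totals 994.
Every other selection either busts 12 lb or fails to beat 994.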